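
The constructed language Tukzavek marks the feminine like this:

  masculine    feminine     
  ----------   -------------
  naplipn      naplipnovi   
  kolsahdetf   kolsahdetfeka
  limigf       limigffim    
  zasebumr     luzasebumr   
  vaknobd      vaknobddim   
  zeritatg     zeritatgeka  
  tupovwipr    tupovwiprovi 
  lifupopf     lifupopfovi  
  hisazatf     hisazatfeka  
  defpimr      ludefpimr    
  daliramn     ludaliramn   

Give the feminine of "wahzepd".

"wahzepd" has second-to-last letter 'p'. The stems whose second-to-last letter is 'p' (lifupopf → lifupopfovi, tupovwipr → tupovwiprovi, naplipn → naplipnovi) add -ovi.
So wahzepd → wahzepdovi.

wahzepdovi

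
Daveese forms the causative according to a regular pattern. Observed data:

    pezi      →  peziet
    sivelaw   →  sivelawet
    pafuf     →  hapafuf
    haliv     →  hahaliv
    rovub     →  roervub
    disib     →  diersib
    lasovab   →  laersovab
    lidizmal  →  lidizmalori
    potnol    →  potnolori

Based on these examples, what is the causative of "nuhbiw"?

pezi and haliv both have last vowel 'i' yet inflect differently (peziet, hahaliv), so the last vowel is not what conditions the rule; the final letter is.
"nuhbiw" ends in -w. The one such stem in the data (sivelaw → sivelawet) adds -et, so the same rule applies.
The other patterns: stems ending in -f or -v add the prefix ha-; stems ending in -b insert -er- after the first vowel; stems ending in -l add -ori.
So nuhbiw → nuhbiwet.

nuhbiwet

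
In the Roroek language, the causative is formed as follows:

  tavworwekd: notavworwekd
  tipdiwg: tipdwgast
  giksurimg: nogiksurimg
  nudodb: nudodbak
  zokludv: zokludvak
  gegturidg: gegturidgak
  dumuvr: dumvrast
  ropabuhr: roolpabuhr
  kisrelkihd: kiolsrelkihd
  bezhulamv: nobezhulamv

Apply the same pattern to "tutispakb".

notutispakb

gegturidg and giksurimg both end in -g yet inflect differently (gegturidgak, nogiksurimg), so the final letter is not what conditions the rule; the second-to-last letter is.
"tutispakb" has second-to-last letter 'k'. The one such stem in the data (tavworwekd → notavworwekd) adds the prefix no-, so the same rule applies.
So tutispakb → notutispakb.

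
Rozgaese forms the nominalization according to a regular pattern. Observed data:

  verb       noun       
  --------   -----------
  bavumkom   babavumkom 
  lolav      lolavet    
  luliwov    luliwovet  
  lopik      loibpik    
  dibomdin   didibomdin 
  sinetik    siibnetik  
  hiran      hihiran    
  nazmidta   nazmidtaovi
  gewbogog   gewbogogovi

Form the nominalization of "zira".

"zira" ends in -a. The one such stem in the data (nazmidta → nazmidtaovi) adds -ovi, so the same rule applies.
So zira → ziraovi.

ziraovi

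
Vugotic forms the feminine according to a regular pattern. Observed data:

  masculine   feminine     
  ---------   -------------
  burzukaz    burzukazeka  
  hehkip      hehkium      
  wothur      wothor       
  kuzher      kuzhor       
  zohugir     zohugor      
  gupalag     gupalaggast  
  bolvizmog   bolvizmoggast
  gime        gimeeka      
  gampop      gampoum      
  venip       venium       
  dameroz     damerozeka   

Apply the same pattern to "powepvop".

powepvoum

bolvizmog and gampop both have last vowel 'o' yet inflect differently (bolvizmoggast, gampoum), so the last vowel is not what conditions the rule; the final letter is.
"powepvop" ends in -p. The stems ending in -p (gampop → gampoum, hehkip → hehkium, venip → venium) drop the final letter and add -um.
The other patterns: stems ending in -g double the final consonant and add -ast; stems ending in -r change the last vowel to 'o'; stems ending in -e or -z add -eka.
So powepvop → powepvoum.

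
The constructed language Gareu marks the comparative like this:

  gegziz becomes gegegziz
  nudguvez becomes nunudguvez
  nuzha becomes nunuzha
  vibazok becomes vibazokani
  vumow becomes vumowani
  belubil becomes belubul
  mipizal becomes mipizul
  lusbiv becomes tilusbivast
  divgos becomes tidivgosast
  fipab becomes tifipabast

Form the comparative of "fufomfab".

tifufomfabast

gegziz and belubil both have last vowel 'i' yet inflect differently (gegegziz, belubul), so the last vowel is not what conditions the rule; the final letter is.
"fufomfab" ends in -b. The one such stem in the data (fipab → tifipabast) adds ti- … -ast around the stem, so the same rule applies.
The other patterns: stems ending in -a or -z repeat the first consonant+vowel as a prefix; stems ending in -k or -w add -ani; stems ending in -l change the last vowel to 'u'.
So fufomfab → tifufomfabast.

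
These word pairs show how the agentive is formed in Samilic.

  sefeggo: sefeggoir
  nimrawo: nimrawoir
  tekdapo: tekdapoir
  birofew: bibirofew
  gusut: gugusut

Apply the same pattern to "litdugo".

sefeggo and birofew both have 3 vowels yet inflect differently (sefeggoir, bibirofew), so the number of vowels is not what conditions the rule; the final letter is.
"litdugo" ends in -o. The stems ending in -o (sefeggo → sefeggoir, nimrawo → nimrawoir, tekdapo → tekdapoir) add -ir.
The other pattern: stems ending in -t or -w repeat the first consonant+vowel as a prefix.
So litdugo → litdugoir.

litdugoir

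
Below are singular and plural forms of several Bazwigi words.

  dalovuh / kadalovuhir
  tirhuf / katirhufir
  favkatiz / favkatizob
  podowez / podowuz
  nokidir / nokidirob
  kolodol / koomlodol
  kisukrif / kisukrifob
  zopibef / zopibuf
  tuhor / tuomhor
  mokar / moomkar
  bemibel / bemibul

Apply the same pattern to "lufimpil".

lufimpilob

"lufimpil" has last vowel 'i'. The stems whose last vowel is 'i' (favkatiz → favkatizob, kisukrif → kisukrifob, nokidir → nokidirob) add -ob.
The other patterns: stems whose last vowel is 'u' add ka- … -ir around the stem; stems whose last vowel is 'e' change the last vowel to 'u'; stems whose last vowel is 'a' or 'o' insert -om- after the first vowel.
So lufimpil → lufimpilob.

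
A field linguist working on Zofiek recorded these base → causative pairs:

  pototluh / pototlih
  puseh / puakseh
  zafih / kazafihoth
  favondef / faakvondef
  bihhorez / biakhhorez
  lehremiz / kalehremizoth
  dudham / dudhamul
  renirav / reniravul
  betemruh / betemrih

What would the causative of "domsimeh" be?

"domsimeh" has last vowel 'e'. The stems whose last vowel is 'e' (favondef → faakvondef, bihhorez → biakhhorez, puseh → puakseh) insert -ak- after the first vowel.
So domsimeh → doakmsimeh.

doakmsimeh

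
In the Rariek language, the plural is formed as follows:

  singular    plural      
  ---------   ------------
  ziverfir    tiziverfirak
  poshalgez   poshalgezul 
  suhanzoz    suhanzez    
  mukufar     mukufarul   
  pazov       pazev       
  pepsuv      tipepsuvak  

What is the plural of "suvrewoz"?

poshalgez and suhanzoz both end in -z yet inflect differently (poshalgezul, suhanzez), so the final letter is not what conditions the rule; the last vowel is.
"suvrewoz" has last vowel 'o'. The stems whose last vowel is 'o' (suhanzoz → suhanzez, pazov → pazev) change the last vowel to 'e'.
The other patterns: stems whose last vowel is 'a' or 'e' add -ul; stems whose last vowel is 'i' or 'u' add ti- … -ak around the stem.
So suvrewoz → suvrewez.

suvrewez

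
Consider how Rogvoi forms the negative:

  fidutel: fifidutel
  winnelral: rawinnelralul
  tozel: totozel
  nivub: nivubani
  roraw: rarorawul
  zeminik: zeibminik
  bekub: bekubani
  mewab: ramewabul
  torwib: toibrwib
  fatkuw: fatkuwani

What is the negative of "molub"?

torwib and bekub both end in -b yet inflect differently (toibrwib, bekubani), so the final letter is not what conditions the rule; the last vowel is.
"molub" has last vowel 'u'. The stems whose last vowel is 'u' (fatkuw → fatkuwani, bekub → bekubani, nivub → nivubani) add -ani.
The other patterns: stems whose last vowel is 'i' insert -ib- after the first vowel; stems whose last vowel is 'e' repeat the first consonant+vowel as a prefix; stems whose last vowel is 'a' add ra- … -ul around the stem.
So molub → molubani.

molubani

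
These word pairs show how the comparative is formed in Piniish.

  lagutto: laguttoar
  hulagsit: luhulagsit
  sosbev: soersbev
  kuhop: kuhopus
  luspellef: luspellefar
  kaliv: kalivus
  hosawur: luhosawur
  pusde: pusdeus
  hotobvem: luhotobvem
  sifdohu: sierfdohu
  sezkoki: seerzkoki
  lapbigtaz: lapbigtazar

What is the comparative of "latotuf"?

latotufar

sosbev and kaliv both end in -v yet inflect differently (soersbev, kalivus), so the final letter is not what conditions the rule; the first letter is.
"latotuf" begins with l-. The stems beginning with l- (luspellef → luspellefar, lapbigtaz → lapbigtazar, lagutto → laguttoar) add -ar.
The other patterns: stems beginning with s- insert -er- after the first vowel; stems beginning with h- add the prefix lu-; stems beginning with k- or p- add -us.
So latotuf → latotufar.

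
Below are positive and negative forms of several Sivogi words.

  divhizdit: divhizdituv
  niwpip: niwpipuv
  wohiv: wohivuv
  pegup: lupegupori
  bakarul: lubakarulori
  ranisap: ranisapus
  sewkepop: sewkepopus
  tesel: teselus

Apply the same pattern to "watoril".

niwpip and pegup both end in -p yet inflect differently (niwpipuv, lupegupori), so the final letter is not what conditions the rule; the last vowel is.
"watoril" has last vowel 'i'. The stems whose last vowel is 'i' (divhizdit → divhizdituv, niwpip → niwpipuv, wohiv → wohivuv) add -uv.
The other patterns: stems whose last vowel is 'u' add lu- … -ori around the stem; stems whose last vowel is 'a', 'e' or 'o' add -us.
So watoril → watoriluv.

watoriluv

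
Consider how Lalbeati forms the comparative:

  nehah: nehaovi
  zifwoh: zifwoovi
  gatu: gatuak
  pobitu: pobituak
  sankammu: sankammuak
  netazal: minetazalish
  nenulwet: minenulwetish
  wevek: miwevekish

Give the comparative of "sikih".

nehah and netazal both have last vowel 'a' yet inflect differently (nehaovi, minetazalish), so the last vowel is not what conditions the rule; the final letter is.
"sikih" ends in -h. The stems ending in -h (nehah → nehaovi, zifwoh → zifwoovi) drop the final letter and add -ovi.
The other patterns: stems ending in -u add -ak; stems ending in -k, -l or -t add mi- … -ish around the stem.
So sikih → sikiovi.

sikiovi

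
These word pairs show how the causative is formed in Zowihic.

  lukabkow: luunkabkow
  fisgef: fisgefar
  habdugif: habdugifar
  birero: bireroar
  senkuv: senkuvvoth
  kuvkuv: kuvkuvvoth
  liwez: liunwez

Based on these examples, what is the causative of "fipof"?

birero and lukabkow both have last vowel 'o' yet inflect differently (bireroar, luunkabkow), so the last vowel is not what conditions the rule; the final letter is.
"fipof" ends in -f. The stems ending in -f (fisgef → fisgefar, habdugif → habdugifar) add -ar.
So fipof → fipofar.

fipofar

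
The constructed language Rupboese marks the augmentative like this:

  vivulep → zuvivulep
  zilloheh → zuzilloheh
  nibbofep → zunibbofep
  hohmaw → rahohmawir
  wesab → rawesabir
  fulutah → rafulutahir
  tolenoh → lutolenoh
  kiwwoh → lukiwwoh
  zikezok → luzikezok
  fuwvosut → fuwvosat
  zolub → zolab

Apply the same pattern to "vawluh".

vawlah

"vawluh" has last vowel 'u'. The stems whose last vowel is 'u' (fuwvosut → fuwvosat, zolub → zolab) change the last vowel to 'a'.
So vawluh → vawlah.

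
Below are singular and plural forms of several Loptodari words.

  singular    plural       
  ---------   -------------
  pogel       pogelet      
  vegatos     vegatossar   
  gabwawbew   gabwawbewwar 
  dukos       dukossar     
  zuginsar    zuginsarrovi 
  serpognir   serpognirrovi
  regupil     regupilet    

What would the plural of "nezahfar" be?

nezahfarrovi

"nezahfar" ends in -r. The stems ending in -r (zuginsar → zuginsarrovi, serpognir → serpognirrovi) double the final consonant and add -ovi.
So nezahfar → nezahfarrovi.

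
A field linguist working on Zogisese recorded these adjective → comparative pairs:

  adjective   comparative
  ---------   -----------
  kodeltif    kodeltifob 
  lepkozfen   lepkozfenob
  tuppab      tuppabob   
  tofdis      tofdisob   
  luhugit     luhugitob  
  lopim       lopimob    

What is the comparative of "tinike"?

Every pair shown (kodeltif → kodeltifob, lepkozfen → lepkozfenob, tuppab → tuppabob, …) follows the same rule: add -ob.
So tinike → tinikeob.

tinikeob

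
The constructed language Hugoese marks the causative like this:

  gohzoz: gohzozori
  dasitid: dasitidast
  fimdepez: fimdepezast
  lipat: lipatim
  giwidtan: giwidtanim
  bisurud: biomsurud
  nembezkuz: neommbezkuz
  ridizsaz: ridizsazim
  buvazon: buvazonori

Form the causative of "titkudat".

titkudatim

"titkudat" has last vowel 'a'. The stems whose last vowel is 'a' (lipat → lipatim, giwidtan → giwidtanim, ridizsaz → ridizsazim) add -im.
So titkudat → titkudatim.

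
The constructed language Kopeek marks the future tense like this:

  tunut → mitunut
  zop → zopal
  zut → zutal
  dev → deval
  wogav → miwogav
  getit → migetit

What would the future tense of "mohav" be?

wogav and dev both end in -v yet inflect differently (miwogav, deval), so the final letter is not what conditions the rule; the number of vowels is.
"mohav" has 2 vowels. The stems with 2 vowels (getit → migetit, tunut → mitunut, wogav → miwogav) add the prefix mi-.
The other pattern: stems with 1 vowel add -al.
So mohav → mimohav.

mimohav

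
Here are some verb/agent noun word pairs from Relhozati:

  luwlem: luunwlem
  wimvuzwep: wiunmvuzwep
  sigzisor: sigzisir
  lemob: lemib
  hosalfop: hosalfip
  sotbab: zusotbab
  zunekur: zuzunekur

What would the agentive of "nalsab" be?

zunalsab

"nalsab" has last vowel 'a'. The one such stem in the data (sotbab → zusotbab) adds the prefix zu-, so the same rule applies.
The other patterns: stems whose last vowel is 'e' insert -un- after the first vowel; stems whose last vowel is 'o' change the last vowel to 'i'.
So nalsab → zunalsab.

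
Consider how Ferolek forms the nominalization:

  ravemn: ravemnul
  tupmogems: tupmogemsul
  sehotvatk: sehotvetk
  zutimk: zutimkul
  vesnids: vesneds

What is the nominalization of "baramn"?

tupmogems and vesnids both end in -s yet inflect differently (tupmogemsul, vesneds), so the final letter is not what conditions the rule; the second-to-last letter is.
"baramn" has second-to-last letter 'm'. The stems whose second-to-last letter is 'm' (zutimk → zutimkul, ravemn → ravemnul, tupmogems → tupmogemsul) add -ul.
So baramn → baramnul.

baramnul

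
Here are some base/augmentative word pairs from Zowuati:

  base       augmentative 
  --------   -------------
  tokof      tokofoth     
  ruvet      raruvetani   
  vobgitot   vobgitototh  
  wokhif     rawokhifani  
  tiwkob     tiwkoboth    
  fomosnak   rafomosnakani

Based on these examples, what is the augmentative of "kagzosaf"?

vobgitot and ruvet both end in -t yet inflect differently (vobgitototh, raruvetani), so the final letter is not what conditions the rule; the last vowel is.
"kagzosaf" has last vowel 'a'. The one such stem in the data (fomosnak → rafomosnakani) adds ra- … -ani around the stem, so the same rule applies.
So kagzosaf → rakagzosafani.

rakagzosafani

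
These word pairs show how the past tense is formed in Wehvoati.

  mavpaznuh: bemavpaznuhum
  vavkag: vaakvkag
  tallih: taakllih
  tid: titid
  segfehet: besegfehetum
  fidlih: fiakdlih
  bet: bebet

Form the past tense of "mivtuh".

miakvtuh

"mivtuh" has 2 vowels. The stems with 2 vowels (tallih → taakllih, vavkag → vaakvkag, fidlih → fiakdlih) insert -ak- after the first vowel.
So mivtuh → miakvtuh.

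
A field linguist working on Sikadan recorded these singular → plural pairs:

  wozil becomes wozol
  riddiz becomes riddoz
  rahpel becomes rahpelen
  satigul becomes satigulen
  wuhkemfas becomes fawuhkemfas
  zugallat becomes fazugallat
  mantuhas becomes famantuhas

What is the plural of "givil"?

wozil and rahpel both end in -l yet inflect differently (wozol, rahpelen), so the final letter is not what conditions the rule; the last vowel is.
"givil" has last vowel 'i'. The stems whose last vowel is 'i' (wozil → wozol, riddiz → riddoz) change the last vowel to 'o'.
So givil → givol.

givol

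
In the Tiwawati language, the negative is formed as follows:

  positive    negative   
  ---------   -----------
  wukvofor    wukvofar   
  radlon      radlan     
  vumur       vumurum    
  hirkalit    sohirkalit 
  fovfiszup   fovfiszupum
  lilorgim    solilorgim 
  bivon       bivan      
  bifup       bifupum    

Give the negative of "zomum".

"zomum" has last vowel 'u'. The stems whose last vowel is 'u' (fovfiszup → fovfiszupum, vumur → vumurum, bifup → bifupum) add -um.
The other patterns: stems whose last vowel is 'o' change the last vowel to 'a'; stems whose last vowel is 'i' add the prefix so-.
So zomum → zomumum.

zomumum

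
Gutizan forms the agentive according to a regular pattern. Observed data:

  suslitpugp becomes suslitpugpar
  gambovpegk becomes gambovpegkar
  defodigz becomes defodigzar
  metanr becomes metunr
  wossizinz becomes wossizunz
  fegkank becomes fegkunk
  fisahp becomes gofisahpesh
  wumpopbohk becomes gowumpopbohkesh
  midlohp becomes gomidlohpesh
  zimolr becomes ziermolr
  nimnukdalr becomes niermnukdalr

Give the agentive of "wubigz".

"wubigz" has second-to-last letter 'g'. The stems whose second-to-last letter is 'g' (suslitpugp → suslitpugpar, gambovpegk → gambovpegkar, defodigz → defodigzar) add -ar.
The other patterns: stems whose second-to-last letter is 'n' change the last vowel to 'u'; stems whose second-to-last letter is 'h' add go- … -esh around the stem; stems whose second-to-last letter is 'l' insert -er- after the first vowel.
So wubigz → wubigzar.

wubigzar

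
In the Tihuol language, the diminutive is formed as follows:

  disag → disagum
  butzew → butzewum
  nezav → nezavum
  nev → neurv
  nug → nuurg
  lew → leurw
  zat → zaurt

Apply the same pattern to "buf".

nezav and nev both end in -v yet inflect differently (nezavum, neurv), so the final letter is not what conditions the rule; the number of vowels is.
"buf" has 1 vowel. The stems with 1 vowel (nev → neurv, nug → nuurg, lew → leurw) insert -ur- after the first vowel.
The other pattern: stems with 2 vowels add -um.
So buf → buurf.

buurf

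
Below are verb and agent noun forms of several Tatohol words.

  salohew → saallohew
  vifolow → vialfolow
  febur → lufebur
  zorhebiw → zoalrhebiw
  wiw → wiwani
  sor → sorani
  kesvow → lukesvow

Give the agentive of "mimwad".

lumimwad

wiw and kesvow both end in -w yet inflect differently (wiwani, lukesvow), so the final letter is not what conditions the rule; the number of vowels is.
"mimwad" has 2 vowels. The stems with 2 vowels (kesvow → lukesvow, febur → lufebur) add the prefix lu-.
The other patterns: stems with 1 vowel add -ani; stems with 3 vowels insert -al- after the first vowel.
So mimwad → lumimwad.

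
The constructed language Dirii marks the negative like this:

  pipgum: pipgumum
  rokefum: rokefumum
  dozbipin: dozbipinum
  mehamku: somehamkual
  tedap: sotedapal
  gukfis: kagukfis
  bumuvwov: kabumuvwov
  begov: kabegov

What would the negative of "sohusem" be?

"sohusem" ends in -m. The stems ending in -m (pipgum → pipgumum, rokefum → rokefumum) add -um.
So sohusem → sohusemum.

sohusemum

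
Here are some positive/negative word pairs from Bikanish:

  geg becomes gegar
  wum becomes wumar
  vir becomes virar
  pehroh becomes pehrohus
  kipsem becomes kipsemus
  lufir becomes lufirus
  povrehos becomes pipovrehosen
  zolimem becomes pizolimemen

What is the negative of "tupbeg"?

wum and kipsem both end in -m yet inflect differently (wumar, kipsemus), so the final letter is not what conditions the rule; the number of vowels is.
"tupbeg" has 2 vowels. The stems with 2 vowels (pehroh → pehrohus, kipsem → kipsemus, lufir → lufirus) add -us.
So tupbeg → tupbegus.

tupbegus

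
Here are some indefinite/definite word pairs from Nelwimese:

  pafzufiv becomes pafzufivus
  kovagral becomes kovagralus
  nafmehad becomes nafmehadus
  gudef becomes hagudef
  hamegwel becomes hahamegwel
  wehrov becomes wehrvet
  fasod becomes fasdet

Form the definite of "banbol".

banblet

"banbol" has last vowel 'o'. The stems whose last vowel is 'o' (wehrov → wehrvet, fasod → fasdet) delete the last vowel and add -et.
The other patterns: stems whose last vowel is 'a' or 'i' add -us; stems whose last vowel is 'e' add the prefix ha-.
So banbol → banblet.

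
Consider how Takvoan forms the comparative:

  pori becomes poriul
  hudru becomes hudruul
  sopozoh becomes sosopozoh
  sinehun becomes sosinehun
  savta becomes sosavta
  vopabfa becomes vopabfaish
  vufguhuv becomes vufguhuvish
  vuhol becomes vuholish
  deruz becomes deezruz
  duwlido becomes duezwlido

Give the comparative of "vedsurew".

"vedsurew" begins with v-. The stems beginning with v- (vopabfa → vopabfaish, vufguhuv → vufguhuvish, vuhol → vuholish) add -ish.
So vedsurew → vedsurewish.

vedsurewish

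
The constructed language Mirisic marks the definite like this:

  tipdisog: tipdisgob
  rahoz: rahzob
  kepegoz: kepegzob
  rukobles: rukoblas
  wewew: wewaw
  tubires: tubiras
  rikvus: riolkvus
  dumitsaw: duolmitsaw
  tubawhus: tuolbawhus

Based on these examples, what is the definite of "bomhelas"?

boolmhelas

"bomhelas" has last vowel 'a'. The one such stem in the data (dumitsaw → duolmitsaw) inserts -ol- after the first vowel (as do rikvus, tubawhus), so the same rule applies.
The other patterns: stems whose last vowel is 'o' delete the last vowel and add -ob; stems whose last vowel is 'e' change the last vowel to 'a'.
So bomhelas → boolmhelas.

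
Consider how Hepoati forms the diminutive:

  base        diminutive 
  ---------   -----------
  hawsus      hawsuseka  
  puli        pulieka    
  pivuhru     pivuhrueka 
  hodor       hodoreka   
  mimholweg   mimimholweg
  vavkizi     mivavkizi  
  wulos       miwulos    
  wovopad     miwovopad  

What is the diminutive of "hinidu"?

hinidueka

puli and vavkizi both end in -i yet inflect differently (pulieka, mivavkizi), so the final letter is not what conditions the rule; the first letter is.
"hinidu" begins with h-. The stems beginning with h- (hawsus → hawsuseka, hodor → hodoreka) add -eka.
So hinidu → hinidueka.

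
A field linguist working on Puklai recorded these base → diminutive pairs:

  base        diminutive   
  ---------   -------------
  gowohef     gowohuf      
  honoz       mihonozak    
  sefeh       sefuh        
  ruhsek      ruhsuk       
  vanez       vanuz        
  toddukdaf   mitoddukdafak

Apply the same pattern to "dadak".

vanez and honoz both end in -z yet inflect differently (vanuz, mihonozak), so the final letter is not what conditions the rule; the last vowel is.
"dadak" has last vowel 'a'. The one such stem in the data (toddukdaf → mitoddukdafak) adds mi- … -ak around the stem, so the same rule applies.
The other pattern: stems whose last vowel is 'e' change the last vowel to 'u'.
So dadak → midadakak.

midadakak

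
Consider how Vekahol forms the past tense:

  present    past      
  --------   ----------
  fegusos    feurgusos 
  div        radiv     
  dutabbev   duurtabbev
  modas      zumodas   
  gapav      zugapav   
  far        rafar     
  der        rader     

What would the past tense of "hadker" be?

div and gapav both end in -v yet inflect differently (radiv, zugapav), so the final letter is not what conditions the rule; the number of vowels is.
"hadker" has 2 vowels. The stems with 2 vowels (modas → zumodas, gapav → zugapav) add the prefix zu-.
So hadker → zuhadker.

zuhadker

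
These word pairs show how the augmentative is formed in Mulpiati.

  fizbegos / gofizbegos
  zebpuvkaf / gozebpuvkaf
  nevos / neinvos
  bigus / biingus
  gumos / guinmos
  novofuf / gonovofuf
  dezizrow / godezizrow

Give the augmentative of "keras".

keinras

gumos and fizbegos both end in -s yet inflect differently (guinmos, gofizbegos), so the final letter is not what conditions the rule; the number of vowels is.
"keras" has 2 vowels. The stems with 2 vowels (gumos → guinmos, nevos → neinvos, bigus → biingus) insert -in- after the first vowel.
The other pattern: stems with 3 vowels add the prefix go-.
So keras → keinras.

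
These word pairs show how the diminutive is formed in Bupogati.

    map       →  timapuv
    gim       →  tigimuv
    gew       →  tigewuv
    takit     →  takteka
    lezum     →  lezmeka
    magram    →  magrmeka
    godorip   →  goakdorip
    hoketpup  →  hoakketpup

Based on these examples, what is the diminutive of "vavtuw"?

gim and lezum both end in -m yet inflect differently (tigimuv, lezmeka), so the final letter is not what conditions the rule; the number of vowels is.
"vavtuw" has 2 vowels. The stems with 2 vowels (takit → takteka, lezum → lezmeka, magram → magrmeka) delete the last vowel and add -eka.
So vavtuw → vavtweka.

vavtweka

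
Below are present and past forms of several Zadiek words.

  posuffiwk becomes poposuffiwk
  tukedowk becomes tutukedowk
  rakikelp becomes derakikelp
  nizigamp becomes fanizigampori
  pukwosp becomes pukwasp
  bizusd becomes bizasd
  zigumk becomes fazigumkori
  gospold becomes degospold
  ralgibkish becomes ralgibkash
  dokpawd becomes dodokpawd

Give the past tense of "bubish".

"bubish" has second-to-last letter 's'. The stems whose second-to-last letter is 's' (ralgibkish → ralgibkash, bizusd → bizasd, pukwosp → pukwasp) change the last vowel to 'a'.
So bubish → bubash.

bubash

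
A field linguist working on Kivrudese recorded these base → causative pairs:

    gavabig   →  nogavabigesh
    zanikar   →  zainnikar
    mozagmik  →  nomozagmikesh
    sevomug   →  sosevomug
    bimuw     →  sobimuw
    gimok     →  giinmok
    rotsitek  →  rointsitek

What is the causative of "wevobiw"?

sevomug and gavabig both end in -g yet inflect differently (sosevomug, nogavabigesh), so the final letter is not what conditions the rule; the last vowel is.
"wevobiw" has last vowel 'i'. The stems whose last vowel is 'i' (gavabig → nogavabigesh, mozagmik → nomozagmikesh) add no- … -esh around the stem.
The other patterns: stems whose last vowel is 'u' add the prefix so-; stems whose last vowel is 'a', 'e' or 'o' insert -in- after the first vowel.
So wevobiw → nowevobiwesh.

nowevobiwesh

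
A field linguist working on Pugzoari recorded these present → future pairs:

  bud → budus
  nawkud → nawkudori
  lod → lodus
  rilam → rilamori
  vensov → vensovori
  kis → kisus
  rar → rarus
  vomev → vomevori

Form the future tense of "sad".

lod and nawkud both end in -d yet inflect differently (lodus, nawkudori), so the final letter is not what conditions the rule; the number of vowels is.
"sad" has 1 vowel. The stems with 1 vowel (kis → kisus, rar → rarus, lod → lodus) add -us.
The other pattern: stems with 2 vowels add -ori.
So sad → sadus.

sadus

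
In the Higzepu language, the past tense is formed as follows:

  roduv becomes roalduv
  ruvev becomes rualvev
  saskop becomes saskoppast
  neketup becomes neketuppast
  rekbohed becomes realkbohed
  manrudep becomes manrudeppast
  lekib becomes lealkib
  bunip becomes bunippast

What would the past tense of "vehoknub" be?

vealhoknub

manrudep and ruvev both have last vowel 'e' yet inflect differently (manrudeppast, rualvev), so the last vowel is not what conditions the rule; the final letter is.
"vehoknub" ends in -b. The one such stem in the data (lekib → lealkib) inserts -al- after the first vowel (as do ruvev, roduv), so the same rule applies.
So vehoknub → vealhoknub.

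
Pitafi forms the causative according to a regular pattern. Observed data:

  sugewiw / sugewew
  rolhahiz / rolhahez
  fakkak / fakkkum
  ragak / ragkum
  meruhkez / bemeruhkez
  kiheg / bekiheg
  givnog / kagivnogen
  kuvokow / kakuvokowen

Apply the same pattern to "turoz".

katurozen

rolhahiz and meruhkez both end in -z yet inflect differently (rolhahez, bemeruhkez), so the final letter is not what conditions the rule; the last vowel is.
"turoz" has last vowel 'o'. The stems whose last vowel is 'o' (givnog → kagivnogen, kuvokow → kakuvokowen) add ka- … -en around the stem.
The other patterns: stems whose last vowel is 'i' change the last vowel to 'e'; stems whose last vowel is 'a' delete the last vowel and add -um; stems whose last vowel is 'e' add the prefix be-.
So turoz → katurozen.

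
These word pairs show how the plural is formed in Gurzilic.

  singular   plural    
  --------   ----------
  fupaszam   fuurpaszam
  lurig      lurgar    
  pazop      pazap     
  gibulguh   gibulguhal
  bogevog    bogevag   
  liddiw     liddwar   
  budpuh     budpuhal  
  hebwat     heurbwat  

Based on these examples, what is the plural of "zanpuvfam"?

lurig and bogevog both end in -g yet inflect differently (lurgar, bogevag), so the final letter is not what conditions the rule; the last vowel is.
"zanpuvfam" has last vowel 'a'. The stems whose last vowel is 'a' (hebwat → heurbwat, fupaszam → fuurpaszam) insert -ur- after the first vowel.
So zanpuvfam → zaurnpuvfam.

zaurnpuvfam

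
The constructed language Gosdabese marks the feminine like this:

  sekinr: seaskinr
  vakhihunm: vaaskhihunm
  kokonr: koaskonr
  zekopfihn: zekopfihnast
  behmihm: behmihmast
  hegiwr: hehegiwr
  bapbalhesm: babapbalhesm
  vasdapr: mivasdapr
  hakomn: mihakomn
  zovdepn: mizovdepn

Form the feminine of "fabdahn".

fabdahnast

"fabdahn" has second-to-last letter 'h'. The stems whose second-to-last letter is 'h' (zekopfihn → zekopfihnast, behmihm → behmihmast) add -ast.
So fabdahn → fabdahnast.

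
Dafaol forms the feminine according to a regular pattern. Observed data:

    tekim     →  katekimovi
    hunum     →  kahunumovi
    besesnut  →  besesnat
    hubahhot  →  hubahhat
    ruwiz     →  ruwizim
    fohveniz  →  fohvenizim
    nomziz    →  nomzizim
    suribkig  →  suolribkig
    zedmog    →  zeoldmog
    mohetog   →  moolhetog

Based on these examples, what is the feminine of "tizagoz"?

hunum and besesnut both have last vowel 'u' yet inflect differently (kahunumovi, besesnat), so the last vowel is not what conditions the rule; the final letter is.
"tizagoz" ends in -z. The stems ending in -z (ruwiz → ruwizim, fohveniz → fohvenizim, nomziz → nomzizim) add -im.
So tizagoz → tizagozim.

tizagozim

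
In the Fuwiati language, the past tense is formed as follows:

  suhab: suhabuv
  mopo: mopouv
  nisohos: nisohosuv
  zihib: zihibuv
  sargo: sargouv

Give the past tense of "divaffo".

Every pair shown (suhab → suhabuv, mopo → mopouv, nisohos → nisohosuv, …) follows the same rule: add -uv.
So divaffo → divaffouv.

divaffouv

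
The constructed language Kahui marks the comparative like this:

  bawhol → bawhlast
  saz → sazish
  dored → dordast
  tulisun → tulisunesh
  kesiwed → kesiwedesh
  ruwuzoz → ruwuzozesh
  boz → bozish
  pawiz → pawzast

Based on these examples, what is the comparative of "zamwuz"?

zamwzast

"zamwuz" has 2 vowels. The stems with 2 vowels (bawhol → bawhlast, pawiz → pawzast, dored → dordast) delete the last vowel and add -ast.
The other patterns: stems with 1 vowel add -ish; stems with 3 vowels add -esh.
So zamwuz → zamwzast.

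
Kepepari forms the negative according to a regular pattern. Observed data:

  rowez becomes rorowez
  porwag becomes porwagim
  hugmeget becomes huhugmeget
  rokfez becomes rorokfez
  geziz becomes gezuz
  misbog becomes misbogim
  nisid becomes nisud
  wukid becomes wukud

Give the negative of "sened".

sesened

rowez and geziz both end in -z yet inflect differently (rorowez, gezuz), so the final letter is not what conditions the rule; the last vowel is.
"sened" has last vowel 'e'. The stems whose last vowel is 'e' (hugmeget → huhugmeget, rowez → rorowez, rokfez → rorokfez) repeat the first consonant+vowel as a prefix.
The other patterns: stems whose last vowel is 'a' or 'o' add -im; stems whose last vowel is 'i' change the last vowel to 'u'.
So sened → sesened.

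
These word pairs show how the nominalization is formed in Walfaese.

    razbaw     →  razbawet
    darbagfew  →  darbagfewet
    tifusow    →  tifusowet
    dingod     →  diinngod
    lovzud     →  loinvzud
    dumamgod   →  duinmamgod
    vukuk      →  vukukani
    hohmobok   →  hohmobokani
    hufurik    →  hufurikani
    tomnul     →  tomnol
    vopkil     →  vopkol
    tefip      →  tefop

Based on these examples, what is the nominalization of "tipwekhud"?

tifusow and dingod both have last vowel 'o' yet inflect differently (tifusowet, diinngod), so the last vowel is not what conditions the rule; the final letter is.
"tipwekhud" ends in -d. The stems ending in -d (dingod → diinngod, lovzud → loinvzud, dumamgod → duinmamgod) insert -in- after the first vowel.
The other patterns: stems ending in -w add -et; stems ending in -k add -ani; stems ending in -l or -p change the last vowel to 'o'.
So tipwekhud → tiinpwekhud.

tiinpwekhud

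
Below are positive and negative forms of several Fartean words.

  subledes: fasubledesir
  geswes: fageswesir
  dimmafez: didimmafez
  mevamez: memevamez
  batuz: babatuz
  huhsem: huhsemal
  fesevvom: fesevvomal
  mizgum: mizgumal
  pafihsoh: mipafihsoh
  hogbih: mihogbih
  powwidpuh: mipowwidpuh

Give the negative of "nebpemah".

minebpemah

subledes and dimmafez both have last vowel 'e' yet inflect differently (fasubledesir, didimmafez), so the last vowel is not what conditions the rule; the final letter is.
"nebpemah" ends in -h. The stems ending in -h (pafihsoh → mipafihsoh, hogbih → mihogbih, powwidpuh → mipowwidpuh) add the prefix mi-.
The other patterns: stems ending in -s add fa- … -ir around the stem; stems ending in -z repeat the first consonant+vowel as a prefix; stems ending in -m add -al.
So nebpemah → minebpemah.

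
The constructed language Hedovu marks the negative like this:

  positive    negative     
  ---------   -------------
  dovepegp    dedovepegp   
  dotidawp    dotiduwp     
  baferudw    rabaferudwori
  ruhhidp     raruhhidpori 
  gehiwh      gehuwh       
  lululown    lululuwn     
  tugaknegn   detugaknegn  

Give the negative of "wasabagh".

dewasabagh

ruhhidp and dotidawp both end in -p yet inflect differently (raruhhidpori, dotiduwp), so the final letter is not what conditions the rule; the second-to-last letter is.
"wasabagh" has second-to-last letter 'g'. The stems whose second-to-last letter is 'g' (tugaknegn → detugaknegn, dovepegp → dedovepegp) add the prefix de-.
The other patterns: stems whose second-to-last letter is 'd' add ra- … -ori around the stem; stems whose second-to-last letter is 'w' change the last vowel to 'u'.
So wasabagh → dewasabagh.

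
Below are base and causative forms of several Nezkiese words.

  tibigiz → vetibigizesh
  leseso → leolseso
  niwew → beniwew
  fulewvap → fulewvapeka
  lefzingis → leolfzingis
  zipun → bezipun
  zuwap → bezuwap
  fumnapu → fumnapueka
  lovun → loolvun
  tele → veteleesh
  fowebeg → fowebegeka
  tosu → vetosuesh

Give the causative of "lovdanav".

loolvdanav

tosu and fumnapu both end in -u yet inflect differently (vetosuesh, fumnapueka), so the final letter is not what conditions the rule; the first letter is.
"lovdanav" begins with l-. The stems beginning with l- (leseso → leolseso, lovun → loolvun, lefzingis → leolfzingis) insert -ol- after the first vowel.
So lovdanav → loolvdanav.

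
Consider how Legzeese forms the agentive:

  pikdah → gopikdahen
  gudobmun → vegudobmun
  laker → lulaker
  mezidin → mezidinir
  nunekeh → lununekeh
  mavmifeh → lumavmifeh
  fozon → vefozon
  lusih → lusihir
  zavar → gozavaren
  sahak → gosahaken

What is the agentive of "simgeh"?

lusimgeh

"simgeh" has last vowel 'e'. The stems whose last vowel is 'e' (nunekeh → lununekeh, laker → lulaker, mavmifeh → lumavmifeh) add the prefix lu-.
The other patterns: stems whose last vowel is 'a' add go- … -en around the stem; stems whose last vowel is 'i' add -ir; stems whose last vowel is 'o' or 'u' add the prefix ve-.
So simgeh → lusimgeh.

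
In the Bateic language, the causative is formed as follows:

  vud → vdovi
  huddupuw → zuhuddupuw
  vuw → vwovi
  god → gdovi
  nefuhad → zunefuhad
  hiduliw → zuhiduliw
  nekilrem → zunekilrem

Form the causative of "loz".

hiduliw and vuw both end in -w yet inflect differently (zuhiduliw, vwovi), so the final letter is not what conditions the rule; the number of vowels is.
"loz" has 1 vowel. The stems with 1 vowel (vuw → vwovi, vud → vdovi, god → gdovi) delete the last vowel and add -ovi.
So loz → lzovi.

lzovi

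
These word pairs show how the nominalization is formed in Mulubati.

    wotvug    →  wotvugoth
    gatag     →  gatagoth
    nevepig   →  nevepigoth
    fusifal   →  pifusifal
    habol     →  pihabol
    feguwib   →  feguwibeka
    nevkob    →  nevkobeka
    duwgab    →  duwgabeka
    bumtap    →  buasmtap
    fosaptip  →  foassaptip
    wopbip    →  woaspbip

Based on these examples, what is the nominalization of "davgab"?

davgabeka

"davgab" ends in -b. The stems ending in -b (feguwib → feguwibeka, nevkob → nevkobeka, duwgab → duwgabeka) add -eka.
The other patterns: stems ending in -g add -oth; stems ending in -l add the prefix pi-; stems ending in -p insert -as- after the first vowel.
So davgab → davgabeka.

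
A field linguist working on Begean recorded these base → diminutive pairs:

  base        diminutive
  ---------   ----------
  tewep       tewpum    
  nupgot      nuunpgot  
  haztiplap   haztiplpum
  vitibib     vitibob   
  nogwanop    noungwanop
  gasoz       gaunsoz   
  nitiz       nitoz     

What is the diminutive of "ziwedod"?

nogwanop and haztiplap both end in -p yet inflect differently (noungwanop, haztiplpum), so the final letter is not what conditions the rule; the last vowel is.
"ziwedod" has last vowel 'o'. The stems whose last vowel is 'o' (gasoz → gaunsoz, nupgot → nuunpgot, nogwanop → noungwanop) insert -un- after the first vowel.
The other patterns: stems whose last vowel is 'a' or 'e' delete the last vowel and add -um; stems whose last vowel is 'i' change the last vowel to 'o'.
So ziwedod → ziunwedod.

ziunwedod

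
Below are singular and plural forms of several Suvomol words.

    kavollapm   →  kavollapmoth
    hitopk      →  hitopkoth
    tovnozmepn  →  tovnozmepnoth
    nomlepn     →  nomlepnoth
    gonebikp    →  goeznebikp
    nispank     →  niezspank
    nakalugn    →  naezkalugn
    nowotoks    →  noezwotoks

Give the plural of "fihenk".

fiezhenk

"fihenk" has second-to-last letter 'n'. The one such stem in the data (nispank → niezspank) inserts -ez- after the first vowel (as do gonebikp, nakalugn), so the same rule applies.
The other pattern: stems whose second-to-last letter is 'p' add -oth.
So fihenk → fiezhenk.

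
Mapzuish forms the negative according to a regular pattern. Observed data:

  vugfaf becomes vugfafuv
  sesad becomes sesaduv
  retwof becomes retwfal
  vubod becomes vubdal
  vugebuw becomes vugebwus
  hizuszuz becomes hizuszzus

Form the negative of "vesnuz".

sesad and vubod both end in -d yet inflect differently (sesaduv, vubdal), so the final letter is not what conditions the rule; the last vowel is.
"vesnuz" has last vowel 'u'. The stems whose last vowel is 'u' (hizuszuz → hizuszzus, vugebuw → vugebwus) delete the last vowel and add -us.
The other patterns: stems whose last vowel is 'a' add -uv; stems whose last vowel is 'o' delete the last vowel and add -al.
So vesnuz → vesnzus.

vesnzus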